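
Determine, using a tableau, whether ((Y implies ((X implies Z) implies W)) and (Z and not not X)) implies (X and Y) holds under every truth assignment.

Assume the negation and expand:
Initial set: {not (((Y implies ((X implies Z) implies W)) and (Z and not not X)) implies (X and Y))}.
not (((Y implies ((X implies Z) implies W)) and (Z and not not X)) implies (X and Y)): α-rule — add ((Y implies ((X implies Z) implies W)) and (Z and not not X)), not (X and Y).
((Y implies ((X implies Z) implies W)) and (Z and not not X)): α-rule — add (Y implies ((X implies Z) implies W)), (Z and not not X).
(Z and not not X): α-rule — add Z, not not X.
not not X: drop double negation, giving X.
not (X and Y): β-rule — branch into not X  //  not Y.
  branch 1 (add not X):
    × closes — contains both X and not X.
  branch 2 (add not Y):
    (Y implies ((X implies Z) implies W)): β-rule — branch into not Y  //  ((X implies Z) implies W).
      branch 2.1 (add not Y):
        ○ open, literals {X=T, Y=F, Z=T}.
      branch 2.2 (add ((X implies Z) implies W)):
        ((X implies Z) implies W): β-rule — branch into not (X implies Z)  //  W.
          branch 2.2.1 (add not (X implies Z)):
            not (X implies Z): α-rule — add X, not Z.
            × closes — contains both Z and not Z.
          branch 2.2.2 (add W):
            ○ open, literals {W=T, X=T, Y=F, Z=T}.
2 branches closed, 2 open.
An open branch gives a countermodel: X=T, Y=F, Z=T (unmentioned atoms arbitrary); under it the original formula is false.

Not valid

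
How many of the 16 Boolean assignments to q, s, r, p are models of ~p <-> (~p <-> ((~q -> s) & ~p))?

Initial set: {(~p <-> (~p <-> ((~q -> s) & ~p)))}.
(~p <-> (~p <-> ((~q -> s) & ~p))): β-rule — branch into ~p, (~p <-> ((~q -> s) & ~p))  //  ~~p, ~(~p <-> ((~q -> s) & ~p)).
  branch 1 (add ~p, (~p <-> ((~q -> s) & ~p))):
    (~p <-> ((~q -> s) & ~p)): β-rule — branch into ~p, ((~q -> s) & ~p)  //  ~~p, ~((~q -> s) & ~p).
      branch 1.1 (add ~p, ((~q -> s) & ~p)):
        ((~q -> s) & ~p): α-rule — add (~q -> s), ~p.
        (~q -> s): β-rule — branch into ~~q  //  s.
          branch 1.1.1 (add ~~q):
            ○ open, literals {p=false, q=true}.
          branch 1.1.2 (add s):
            ○ open, literals {p=false, s=true}.
      branch 1.2 (add ~~p, ~((~q -> s) & ~p)):
        × closes — contains both p and ~p.
  branch 2 (add ~~p, ~(~p <-> ((~q -> s) & ~p))):
    ~(~p <-> ((~q -> s) & ~p)): β-rule — branch into ~p, ~((~q -> s) & ~p)  //  ~~p, ((~q -> s) & ~p).
      branch 2.1 (add ~p, ~((~q -> s) & ~p)):
        × closes — contains both p and ~p.
      branch 2.2 (add ~~p, ((~q -> s) & ~p)):
        ((~q -> s) & ~p): α-rule — add (~q -> s), ~p.
        × closes — contains both p and ~p.
3 branches closed, 2 open.
Each open branch fixes some atoms; the unmentioned ones are free. Counting distinct full assignments: branch {p=false, q=true} (s, r) contributes 4 new; branch {p=false, s=true} (q, r) contributes 2 new. Total: 6.

6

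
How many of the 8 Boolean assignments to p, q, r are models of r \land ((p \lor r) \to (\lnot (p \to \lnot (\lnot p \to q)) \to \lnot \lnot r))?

Initial set: {(r \land ((p \lor r) \to (\lnot (p \to \lnot (\lnot p \to q)) \to \lnot \lnot r)))}.
(r \land ((p \lor r) \to (\lnot (p \to \lnot (\lnot p \to q)) \to \lnot \lnot r))): α-rule — add r, ((p \lor r) \to (\lnot (p \to \lnot (\lnot p \to q)) \to \lnot \lnot r)).
((p \lor r) \to (\lnot (p \to \lnot (\lnot p \to q)) \to \lnot \lnot r)): β-rule — branch into \lnot (p \lor r)  //  (\lnot (p \to \lnot (\lnot p \to q)) \to \lnot \lnot r).
  branch 1 (add \lnot (p \lor r)):
    \lnot (p \lor r): α-rule — add \lnot p, \lnot r.
    × closes — contains both r and \lnot r.
  branch 2 (add (\lnot (p \to \lnot (\lnot p \to q)) \to \lnot \lnot r)):
    (\lnot (p \to \lnot (\lnot p \to q)) \to \lnot \lnot r): β-rule — branch into \lnot \lnot (p \to \lnot (\lnot p \to q))  //  \lnot \lnot r.
      branch 2.1 (add \lnot \lnot (p \to \lnot (\lnot p \to q))):
        \lnot \lnot (p \to \lnot (\lnot p \to q)): β-rule — branch into \lnot p  //  \lnot (\lnot p \to q).
          branch 2.1.1 (add \lnot p):
            ○ open, literals {p=F, r=T}.
          branch 2.1.2 (add \lnot (\lnot p \to q)):
            \lnot (\lnot p \to q): α-rule — add \lnot p, \lnot q.
            ○ open, literals {p=F, q=F, r=T}.
      branch 2.2 (add \lnot \lnot r):
        \lnot \lnot r: drop double negation, giving r.
        ○ open, literals {r=T}.
1 branch closed, 3 open.
Each open branch fixes some atoms; the unmentioned ones are free. Counting distinct full assignments: branch {p=F, r=T} (q) contributes 2 new; branch {p=F, q=F, r=T} (none free) contributes 0 new; branch {r=T} (p, q) contributes 2 new. Total: 4.

4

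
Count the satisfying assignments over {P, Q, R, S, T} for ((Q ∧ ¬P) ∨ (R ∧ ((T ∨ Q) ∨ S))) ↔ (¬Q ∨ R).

18

Initial set: {T (((Q ∧ ¬P) ∨ (R ∧ ((T ∨ Q) ∨ S))) ↔ (¬Q ∨ R))}.
T (((Q ∧ ¬P) ∨ (R ∧ ((T ∨ Q) ∨ S))) ↔ (¬Q ∨ R)): β-rule — branch into T ((Q ∧ ¬P) ∨ (R ∧ ((T ∨ Q) ∨ S))), T (¬Q ∨ R)  //  F ((Q ∧ ¬P) ∨ (R ∧ ((T ∨ Q) ∨ S))), F (¬Q ∨ R).
  branch 1 (add T ((Q ∧ ¬P) ∨ (R ∧ ((T ∨ Q) ∨ S))), T (¬Q ∨ R)):
    T ((Q ∧ ¬P) ∨ (R ∧ ((T ∨ Q) ∨ S))): β-rule — branch into T (Q ∧ ¬P)  //  T (R ∧ ((T ∨ Q) ∨ S)).
      branch 1.1 (add T (Q ∧ ¬P)):
        T (Q ∧ ¬P): α-rule — add T Q, T ¬P.
        T (¬Q ∨ R): β-rule — branch into T ¬Q  //  T R.
          branch 1.1.1 (add T ¬Q):
            × closes — contains both Q and ¬Q.
          branch 1.1.2 (add T R):
            ○ open, literals {P=false, Q=true, R=true}.
      branch 1.2 (add T (R ∧ ((T ∨ Q) ∨ S))):
        T (R ∧ ((T ∨ Q) ∨ S)): α-rule — add T R, T ((T ∨ Q) ∨ S).
        T (¬Q ∨ R): β-rule — branch into T ¬Q  //  T R.
          branch 1.2.1 (add T ¬Q):
            T ((T ∨ Q) ∨ S): β-rule — branch into T (T ∨ Q)  //  T S.
              branch 1.2.1.1 (add T (T ∨ Q)):
                T (T ∨ Q): β-rule — branch into T T  //  T Q.
                  branch 1.2.1.1.1 (add T T):
                    ○ open, literals {Q=false, R=true, T=true}.
                  branch 1.2.1.1.2 (add T Q):
                    × closes — contains both Q and ¬Q.
              branch 1.2.1.2 (add T S):
                ○ open, literals {Q=false, R=true, S=true}.
          branch 1.2.2 (add T R):
            T ((T ∨ Q) ∨ S): β-rule — branch into T (T ∨ Q)  //  T S.
              branch 1.2.2.1 (add T (T ∨ Q)):
                T (T ∨ Q): β-rule — branch into T T  //  T Q.
                  branch 1.2.2.1.1 (add T T):
                    ○ open, literals {R=true, T=true}.
                  branch 1.2.2.1.2 (add T Q):
                    ○ open, literals {Q=true, R=true}.
              branch 1.2.2.2 (add T S):
                ○ open, literals {R=true, S=true}.
  branch 2 (add F ((Q ∧ ¬P) ∨ (R ∧ ((T ∨ Q) ∨ S))), F (¬Q ∨ R)):
    F ((Q ∧ ¬P) ∨ (R ∧ ((T ∨ Q) ∨ S))): α-rule — add F (Q ∧ ¬P), F (R ∧ ((T ∨ Q) ∨ S)).
    F (¬Q ∨ R): α-rule — add F ¬Q, F R.
    F (Q ∧ ¬P): β-rule — branch into F Q  //  F ¬P.
      branch 2.1 (add F Q):
        × closes — contains both Q and ¬Q.
      branch 2.2 (add F ¬P):
        F (R ∧ ((T ∨ Q) ∨ S)): β-rule — branch into F R  //  F ((T ∨ Q) ∨ S).
          branch 2.2.1 (add F R):
            ○ open, literals {P=true, Q=true, R=false}.
          branch 2.2.2 (add F ((T ∨ Q) ∨ S)):
            F ((T ∨ Q) ∨ S): α-rule — add F (T ∨ Q), F S.
            F (T ∨ Q): α-rule — add F T, F Q.
            × closes — contains both Q and ¬Q.
4 branches closed, 7 open.
Each open branch fixes some atoms; the unmentioned ones are free. Counting distinct full assignments: branch {P=false, Q=true, R=true} (S, T) contributes 4 new; branch {Q=false, R=true, T=true} (P, S) contributes 4 new; branch {Q=false, R=true, S=true} (P, T) contributes 2 new; branch {R=true, T=true} (P, Q, S) contributes 2 new; branch {Q=true, R=true} (P, S, T) contributes 2 new; branch {R=true, S=true} (P, Q, T) contributes 0 new; branch {P=true, Q=true, R=false} (S, T) contributes 4 new. Total: 18.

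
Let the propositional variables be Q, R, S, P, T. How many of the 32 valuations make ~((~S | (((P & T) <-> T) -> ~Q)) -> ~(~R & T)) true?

7

Initial set: {T ~((~S | (((P & T) <-> T) -> ~Q)) -> ~(~R & T))}.
T ~((~S | (((P & T) <-> T) -> ~Q)) -> ~(~R & T)): α-rule — add T (~S | (((P & T) <-> T) -> ~Q)), F ~(~R & T).
F ~(~R & T): α-rule — add T ~R, T T.
T (~S | (((P & T) <-> T) -> ~Q)): β-rule — branch into T ~S  //  T (((P & T) <-> T) -> ~Q).
  branch 1 (add T ~S):
    ○ open, literals {R=F, S=F, T=T}.
  branch 2 (add T (((P & T) <-> T) -> ~Q)):
    T (((P & T) <-> T) -> ~Q): β-rule — branch into F ((P & T) <-> T)  //  T ~Q.
      branch 2.1 (add F ((P & T) <-> T)):
        F ((P & T) <-> T): β-rule — branch into T (P & T), F T  //  F (P & T), T T.
          branch 2.1.1 (add T (P & T), F T):
            × closes — contains both T and ~T.
          branch 2.1.2 (add F (P & T), T T):
            F (P & T): β-rule — branch into F P  //  F T.
              branch 2.1.2.1 (add F P):
                ○ open, literals {P=F, R=F, T=T}.
              branch 2.1.2.2 (add F T):
                × closes — contains both T and ~T.
      branch 2.2 (add T ~Q):
        ○ open, literals {Q=F, R=F, T=T}.
2 branches closed, 3 open.
Each open branch fixes some atoms; the unmentioned ones are free. Counting distinct full assignments: branch {R=F, S=F, T=T} (Q, P) contributes 4 new; branch {P=F, R=F, T=T} (Q, S) contributes 2 new; branch {Q=F, R=F, T=T} (S, P) contributes 1 new. Total: 7.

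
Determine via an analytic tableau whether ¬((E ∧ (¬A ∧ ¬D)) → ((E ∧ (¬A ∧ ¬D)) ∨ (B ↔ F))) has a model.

Unsatisfiable

Initial set: {T ¬((E ∧ (¬A ∧ ¬D)) → ((E ∧ (¬A ∧ ¬D)) ∨ (B ↔ F)))}.
T ¬((E ∧ (¬A ∧ ¬D)) → ((E ∧ (¬A ∧ ¬D)) ∨ (B ↔ F))): α-rule — add T (E ∧ (¬A ∧ ¬D)), F ((E ∧ (¬A ∧ ¬D)) ∨ (B ↔ F)).
T (E ∧ (¬A ∧ ¬D)): α-rule — add T E, T (¬A ∧ ¬D).
F ((E ∧ (¬A ∧ ¬D)) ∨ (B ↔ F)): α-rule — add F (E ∧ (¬A ∧ ¬D)), F (B ↔ F).
T (¬A ∧ ¬D): α-rule — add T ¬A, T ¬D.
F (E ∧ (¬A ∧ ¬D)): β-rule — branch into F E  //  F (¬A ∧ ¬D).
  branch 1 (add F E):
    × closes — contains both E and ¬E.
  branch 2 (add F (¬A ∧ ¬D)):
    F (B ↔ F): β-rule — branch into T B, F F  //  F B, T F.
      branch 2.1 (add T B, F F):
        F (¬A ∧ ¬D): β-rule — branch into F ¬A  //  F ¬D.
          branch 2.1.1 (add F ¬A):
            × closes — contains both A and ¬A.
          branch 2.1.2 (add F ¬D):
            × closes — contains both D and ¬D.
      branch 2.2 (add F B, T F):
        F (¬A ∧ ¬D): β-rule — branch into F ¬A  //  F ¬D.
          branch 2.2.1 (add F ¬A):
            × closes — contains both A and ¬A.
          branch 2.2.2 (add F ¬D):
            × closes — contains both D and ¬D.
All 5 branches close.
Every branch closed; the formula is unsatisfiable.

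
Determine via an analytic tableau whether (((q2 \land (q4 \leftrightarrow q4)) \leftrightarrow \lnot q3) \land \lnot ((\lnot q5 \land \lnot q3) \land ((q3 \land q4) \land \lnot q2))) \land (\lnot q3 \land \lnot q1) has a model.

Initial set: {((((q2 \land (q4 \leftrightarrow q4)) \leftrightarrow \lnot q3) \land \lnot ((\lnot q5 \land \lnot q3) \land ((q3 \land q4) \land \lnot q2))) \land (\lnot q3 \land \lnot q1))}.
((((q2 \land (q4 \leftrightarrow q4)) \leftrightarrow \lnot q3) \land \lnot ((\lnot q5 \land \lnot q3) \land ((q3 \land q4) \land \lnot q2))) \land (\lnot q3 \land \lnot q1)): α-rule — add (((q2 \land (q4 \leftrightarrow q4)) \leftrightarrow \lnot q3) \land \lnot ((\lnot q5 \land \lnot q3) \land ((q3 \land q4) \land \lnot q2))), (\lnot q3 \land \lnot q1).
(((q2 \land (q4 \leftrightarrow q4)) \leftrightarrow \lnot q3) \land \lnot ((\lnot q5 \land \lnot q3) \land ((q3 \land q4) \land \lnot q2))): α-rule — add ((q2 \land (q4 \leftrightarrow q4)) \leftrightarrow \lnot q3), \lnot ((\lnot q5 \land \lnot q3) \land ((q3 \land q4) \land \lnot q2)).
(\lnot q3 \land \lnot q1): α-rule — add \lnot q3, \lnot q1.
((q2 \land (q4 \leftrightarrow q4)) \leftrightarrow \lnot q3): β-rule — branch into (q2 \land (q4 \leftrightarrow q4)), \lnot q3  //  \lnot (q2 \land (q4 \leftrightarrow q4)), \lnot \lnot q3.
  branch 1 (add (q2 \land (q4 \leftrightarrow q4)), \lnot q3):
    (q2 \land (q4 \leftrightarrow q4)): α-rule — add q2, (q4 \leftrightarrow q4).
    \lnot ((\lnot q5 \land \lnot q3) \land ((q3 \land q4) \land \lnot q2)): β-rule — branch into \lnot (\lnot q5 \land \lnot q3)  //  \lnot ((q3 \land q4) \land \lnot q2).
      branch 1.1 (add \lnot (\lnot q5 \land \lnot q3)):
        (q4 \leftrightarrow q4): β-rule — branch into q4, q4  //  \lnot q4, \lnot q4.
          branch 1.1.1 (add q4, q4):
            \lnot (\lnot q5 \land \lnot q3): β-rule — branch into \lnot \lnot q5  //  \lnot \lnot q3.
              branch 1.1.1.1 (add \lnot \lnot q5):
                ○ open, literals {q1=false, q2=true, q3=false, q4=true, q5=true}.
              branch 1.1.1.2 (add \lnot \lnot q3):
                × closes — contains both q3 and \lnot q3.
          branch 1.1.2 (add \lnot q4, \lnot q4):
            \lnot (\lnot q5 \land \lnot q3): β-rule — branch into \lnot \lnot q5  //  \lnot \lnot q3.
              branch 1.1.2.1 (add \lnot \lnot q5):
                ○ open, literals {q1=false, q2=true, q3=false, q4=false, q5=true}.
              branch 1.1.2.2 (add \lnot \lnot q3):
                × closes — contains both q3 and \lnot q3.
      branch 1.2 (add \lnot ((q3 \land q4) \land \lnot q2)):
        (q4 \leftrightarrow q4): β-rule — branch into q4, q4  //  \lnot q4, \lnot q4.
          branch 1.2.1 (add q4, q4):
            \lnot ((q3 \land q4) \land \lnot q2): β-rule — branch into \lnot (q3 \land q4)  //  \lnot \lnot q2.
              branch 1.2.1.1 (add \lnot (q3 \land q4)):
                \lnot (q3 \land q4): β-rule — branch into \lnot q3  //  \lnot q4.
                  branch 1.2.1.1.1 (add \lnot q3):
                    ○ open, literals {q1=false, q2=true, q3=false, q4=true}.
                  branch 1.2.1.1.2 (add \lnot q4):
                    × closes — contains both q4 and \lnot q4.
              branch 1.2.1.2 (add \lnot \lnot q2):
                ○ open, literals {q1=false, q2=true, q3=false, q4=true}.
          branch 1.2.2 (add \lnot q4, \lnot q4):
            \lnot ((q3 \land q4) \land \lnot q2): β-rule — branch into \lnot (q3 \land q4)  //  \lnot \lnot q2.
              branch 1.2.2.1 (add \lnot (q3 \land q4)):
                \lnot (q3 \land q4): β-rule — branch into \lnot q3  //  \lnot q4.
                  branch 1.2.2.1.1 (add \lnot q3):
                    ○ open, literals {q1=false, q2=true, q3=false, q4=false}.
                  branch 1.2.2.1.2 (add \lnot q4):
                    ○ open, literals {q1=false, q2=true, q3=false, q4=false}.
              branch 1.2.2.2 (add \lnot \lnot q2):
                ○ open, literals {q1=false, q2=true, q3=false, q4=false}.
  branch 2 (add \lnot (q2 \land (q4 \leftrightarrow q4)), \lnot \lnot q3):
    × closes — contains both q3 and \lnot q3.
4 branches closed, 7 open.
An open branch gives a satisfying assignment: q1=false, q2=true, q3=false, q4=true, q5=true.

Satisfiable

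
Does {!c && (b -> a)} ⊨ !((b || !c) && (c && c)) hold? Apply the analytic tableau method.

Yes

Initial set: {(!c && (b -> a)); !!((b || !c) && (c && c))}.
(!c && (b -> a)): α-rule — add !c, (b -> a).
!!((b || !c) && (c && c)): α-rule — add (b || !c), (c && c).
(c && c): α-rule — add c, c.
× closes — contains both c and !c.
All 1 branch closes.
Every branch closed, so the premises entail the conclusion.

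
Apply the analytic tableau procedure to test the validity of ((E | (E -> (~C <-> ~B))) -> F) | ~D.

Not valid

Assume the negation and expand:
Initial set: {F (((E | (E -> (~C <-> ~B))) -> F) | ~D)}.
F (((E | (E -> (~C <-> ~B))) -> F) | ~D): α-rule — add F ((E | (E -> (~C <-> ~B))) -> F), F ~D.
F ((E | (E -> (~C <-> ~B))) -> F): α-rule — add T (E | (E -> (~C <-> ~B))), F F.
T (E | (E -> (~C <-> ~B))): β-rule — branch into T E  //  T (E -> (~C <-> ~B)).
  branch 1 (add T E):
    ○ open, literals {D=1, E=1, F=0}.
  branch 2 (add T (E -> (~C <-> ~B))):
    T (E -> (~C <-> ~B)): β-rule — branch into F E  //  T (~C <-> ~B).
      branch 2.1 (add F E):
        ○ open, literals {D=1, E=0, F=0}.
      branch 2.2 (add T (~C <-> ~B)):
        T (~C <-> ~B): β-rule — branch into T ~C, T ~B  //  F ~C, F ~B.
          branch 2.2.1 (add T ~C, T ~B):
            ○ open, literals {B=0, C=0, D=1, F=0}.
          branch 2.2.2 (add F ~C, F ~B):
            ○ open, literals {B=1, C=1, D=1, F=0}.
0 branches closed, 4 open.
An open branch gives a countermodel: D=1, E=1, F=0 (unmentioned atoms arbitrary); under it the original formula is false.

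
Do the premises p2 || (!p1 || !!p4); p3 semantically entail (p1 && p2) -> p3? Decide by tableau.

Yes

Initial set: {(p2 || (!p1 || !!p4)); p3; !((p1 && p2) -> p3)}.
!((p1 && p2) -> p3): α-rule — add (p1 && p2), !p3.
× closes — contains both p3 and !p3.
All 1 branch closes.
Every branch closed, so the premises entail the conclusion.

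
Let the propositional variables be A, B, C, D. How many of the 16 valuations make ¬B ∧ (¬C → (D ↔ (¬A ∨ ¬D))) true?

5

Initial set: {T (¬B ∧ (¬C → (D ↔ (¬A ∨ ¬D))))}.
T (¬B ∧ (¬C → (D ↔ (¬A ∨ ¬D)))): α-rule — add T ¬B, T (¬C → (D ↔ (¬A ∨ ¬D))).
T (¬C → (D ↔ (¬A ∨ ¬D))): β-rule — branch into F ¬C  //  T (D ↔ (¬A ∨ ¬D)).
  branch 1 (add F ¬C):
    ○ open, literals {B=0, C=1}.
  branch 2 (add T (D ↔ (¬A ∨ ¬D))):
    T (D ↔ (¬A ∨ ¬D)): β-rule — branch into T D, T (¬A ∨ ¬D)  //  F D, F (¬A ∨ ¬D).
      branch 2.1 (add T D, T (¬A ∨ ¬D)):
        T (¬A ∨ ¬D): β-rule — branch into T ¬A  //  T ¬D.
          branch 2.1.1 (add T ¬A):
            ○ open, literals {A=0, B=0, D=1}.
          branch 2.1.2 (add T ¬D):
            × closes — contains both D and ¬D.
      branch 2.2 (add F D, F (¬A ∨ ¬D)):
        F (¬A ∨ ¬D): α-rule — add F ¬A, F ¬D.
        × closes — contains both D and ¬D.
2 branches closed, 2 open.
Each open branch fixes some atoms; the unmentioned ones are free. Counting distinct full assignments: branch {B=0, C=1} (A, D) contributes 4 new; branch {A=0, B=0, D=1} (C) contributes 1 new. Total: 5.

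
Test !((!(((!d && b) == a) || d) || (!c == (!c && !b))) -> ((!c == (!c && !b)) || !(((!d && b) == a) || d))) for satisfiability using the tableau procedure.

Initial set: {T !((!(((!d && b) == a) || d) || (!c == (!c && !b))) -> ((!c == (!c && !b)) || !(((!d && b) == a) || d)))}.
T !((!(((!d && b) == a) || d) || (!c == (!c && !b))) -> ((!c == (!c && !b)) || !(((!d && b) == a) || d))): α-rule — add T (!(((!d && b) == a) || d) || (!c == (!c && !b))), F ((!c == (!c && !b)) || !(((!d && b) == a) || d)).
F ((!c == (!c && !b)) || !(((!d && b) == a) || d)): α-rule — add F (!c == (!c && !b)), F !(((!d && b) == a) || d).
T (!(((!d && b) == a) || d) || (!c == (!c && !b))): β-rule — branch into T !(((!d && b) == a) || d)  //  T (!c == (!c && !b)).
  branch 1 (add T !(((!d && b) == a) || d)):
    T !(((!d && b) == a) || d): α-rule — add F ((!d && b) == a), F d.
    F (!c == (!c && !b)): β-rule — branch into T !c, F (!c && !b)  //  F !c, T (!c && !b).
      branch 1.1 (add T !c, F (!c && !b)):
        F !(((!d && b) == a) || d): β-rule — branch into T ((!d && b) == a)  //  T d.
          branch 1.1.1 (add T ((!d && b) == a)):
            F ((!d && b) == a): β-rule — branch into T (!d && b), F a  //  F (!d && b), T a.
              branch 1.1.1.1 (add T (!d && b), F a):
                T (!d && b): α-rule — add T !d, T b.
                F (!c && !b): β-rule — branch into F !c  //  F !b.
                  branch 1.1.1.1.1 (add F !c):
                    × closes — contains both c and !c.
                  branch 1.1.1.1.2 (add F !b):
                    T ((!d && b) == a): β-rule — branch into T (!d && b), T a  //  F (!d && b), F a.
                      branch 1.1.1.1.2.1 (add T (!d && b), T a):
                        × closes — contains both a and !a.
                      branch 1.1.1.1.2.2 (add F (!d && b), F a):
                        F (!d && b): β-rule — branch into F !d  //  F b.
                          branch 1.1.1.1.2.2.1 (add F !d):
                            × closes — contains both d and !d.
                          branch 1.1.1.1.2.2.2 (add F b):
                            × closes — contains both b and !b.
              branch 1.1.1.2 (add F (!d && b), T a):
                F (!c && !b): β-rule — branch into F !c  //  F !b.
                  branch 1.1.1.2.1 (add F !c):
                    × closes — contains both c and !c.
                  branch 1.1.1.2.2 (add F !b):
                    T ((!d && b) == a): β-rule — branch into T (!d && b), T a  //  F (!d && b), F a.
                      branch 1.1.1.2.2.1 (add T (!d && b), T a):
                        T (!d && b): α-rule — add T !d, T b.
                        F (!d && b): β-rule — branch into F !d  //  F b.
                          branch 1.1.1.2.2.1.1 (add F !d):
                            × closes — contains both d and !d.
                          branch 1.1.1.2.2.1.2 (add F b):
                            × closes — contains both b and !b.
                      branch 1.1.1.2.2.2 (add F (!d && b), F a):
                        × closes — contains both a and !a.
          branch 1.1.2 (add T d):
            × closes — contains both d and !d.
      branch 1.2 (add F !c, T (!c && !b)):
        T (!c && !b): α-rule — add T !c, T !b.
        × closes — contains both c and !c.
  branch 2 (add T (!c == (!c && !b))):
    F (!c == (!c && !b)): β-rule — branch into T !c, F (!c && !b)  //  F !c, T (!c && !b).
      branch 2.1 (add T !c, F (!c && !b)):
        F !(((!d && b) == a) || d): β-rule — branch into T ((!d && b) == a)  //  T d.
          branch 2.1.1 (add T ((!d && b) == a)):
            T (!c == (!c && !b)): β-rule — branch into T !c, T (!c && !b)  //  F !c, F (!c && !b).
              branch 2.1.1.1 (add T !c, T (!c && !b)):
                T (!c && !b): α-rule — add T !c, T !b.
                F (!c && !b): β-rule — branch into F !c  //  F !b.
                  branch 2.1.1.1.1 (add F !c):
                    × closes — contains both c and !c.
                  branch 2.1.1.1.2 (add F !b):
                    × closes — contains both b and !b.
              branch 2.1.1.2 (add F !c, F (!c && !b)):
                × closes — contains both c and !c.
          branch 2.1.2 (add T d):
            T (!c == (!c && !b)): β-rule — branch into T !c, T (!c && !b)  //  F !c, F (!c && !b).
              branch 2.1.2.1 (add T !c, T (!c && !b)):
                T (!c && !b): α-rule — add T !c, T !b.
                F (!c && !b): β-rule — branch into F !c  //  F !b.
                  branch 2.1.2.1.1 (add F !c):
                    × closes — contains both c and !c.
                  branch 2.1.2.1.2 (add F !b):
                    × closes — contains both b and !b.
              branch 2.1.2.2 (add F !c, F (!c && !b)):
                × closes — contains both c and !c.
      branch 2.2 (add F !c, T (!c && !b)):
        T (!c && !b): α-rule — add T !c, T !b.
        × closes — contains both c and !c.
All 17 branches close.
Every branch closed; the formula is unsatisfiable.

Unsatisfiable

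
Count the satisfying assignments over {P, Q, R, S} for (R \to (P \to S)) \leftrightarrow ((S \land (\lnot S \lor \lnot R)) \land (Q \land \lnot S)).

2

Initial set: {T ((R \to (P \to S)) \leftrightarrow ((S \land (\lnot S \lor \lnot R)) \land (Q \land \lnot S)))}.
T ((R \to (P \to S)) \leftrightarrow ((S \land (\lnot S \lor \lnot R)) \land (Q \land \lnot S))): β-rule — branch into T (R \to (P \to S)), T ((S \land (\lnot S \lor \lnot R)) \land (Q \land \lnot S))  //  F (R \to (P \to S)), F ((S \land (\lnot S \lor \lnot R)) \land (Q \land \lnot S)).
  branch 1 (add T (R \to (P \to S)), T ((S \land (\lnot S \lor \lnot R)) \land (Q \land \lnot S))):
    T ((S \land (\lnot S \lor \lnot R)) \land (Q \land \lnot S)): α-rule — add T (S \land (\lnot S \lor \lnot R)), T (Q \land \lnot S).
    T (S \land (\lnot S \lor \lnot R)): α-rule — add T S, T (\lnot S \lor \lnot R).
    T (Q \land \lnot S): α-rule — add T Q, T \lnot S.
    × closes — contains both S and \lnot S.
  branch 2 (add F (R \to (P \to S)), F ((S \land (\lnot S \lor \lnot R)) \land (Q \land \lnot S))):
    F (R \to (P \to S)): α-rule — add T R, F (P \to S).
    F (P \to S): α-rule — add T P, F S.
    F ((S \land (\lnot S \lor \lnot R)) \land (Q \land \lnot S)): β-rule — branch into F (S \land (\lnot S \lor \lnot R))  //  F (Q \land \lnot S).
      branch 2.1 (add F (S \land (\lnot S \lor \lnot R))):
        F (S \land (\lnot S \lor \lnot R)): β-rule — branch into F S  //  F (\lnot S \lor \lnot R).
          branch 2.1.1 (add F S):
            ○ open, literals {P=1, R=1, S=0}.
          branch 2.1.2 (add F (\lnot S \lor \lnot R)):
            F (\lnot S \lor \lnot R): α-rule — add F \lnot S, F \lnot R.
            × closes — contains both S and \lnot S.
      branch 2.2 (add F (Q \land \lnot S)):
        F (Q \land \lnot S): β-rule — branch into F Q  //  F \lnot S.
          branch 2.2.1 (add F Q):
            ○ open, literals {P=1, Q=0, R=1, S=0}.
          branch 2.2.2 (add F \lnot S):
            × closes — contains both S and \lnot S.
3 branches closed, 2 open.
Each open branch fixes some atoms; the unmentioned ones are free. Counting distinct full assignments: branch {P=1, R=1, S=0} (Q) contributes 2 new; branch {P=1, Q=0, R=1, S=0} (none free) contributes 0 new. Total: 2.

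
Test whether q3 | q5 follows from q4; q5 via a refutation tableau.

Initial set: {T q4; T q5; F (q3 | q5)}.
F (q3 | q5): α-rule — add F q3, F q5.
× closes — contains both q5 and ~q5.
All 1 branch closes.
Every branch closed, so the premises entail the conclusion.

Yes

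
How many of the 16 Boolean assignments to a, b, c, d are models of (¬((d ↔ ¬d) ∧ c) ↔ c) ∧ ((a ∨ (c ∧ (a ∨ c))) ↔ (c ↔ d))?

Initial set: {((¬((d ↔ ¬d) ∧ c) ↔ c) ∧ ((a ∨ (c ∧ (a ∨ c))) ↔ (c ↔ d)))}.
((¬((d ↔ ¬d) ∧ c) ↔ c) ∧ ((a ∨ (c ∧ (a ∨ c))) ↔ (c ↔ d))): α-rule — add (¬((d ↔ ¬d) ∧ c) ↔ c), ((a ∨ (c ∧ (a ∨ c))) ↔ (c ↔ d)).
(¬((d ↔ ¬d) ∧ c) ↔ c): β-rule — branch into ¬((d ↔ ¬d) ∧ c), c  //  ¬¬((d ↔ ¬d) ∧ c), ¬c.
  branch 1 (add ¬((d ↔ ¬d) ∧ c), c):
    ((a ∨ (c ∧ (a ∨ c))) ↔ (c ↔ d)): β-rule — branch into (a ∨ (c ∧ (a ∨ c))), (c ↔ d)  //  ¬(a ∨ (c ∧ (a ∨ c))), ¬(c ↔ d).
      branch 1.1 (add (a ∨ (c ∧ (a ∨ c))), (c ↔ d)):
        ¬((d ↔ ¬d) ∧ c): β-rule — branch into ¬(d ↔ ¬d)  //  ¬c.
          branch 1.1.1 (add ¬(d ↔ ¬d)):
            (a ∨ (c ∧ (a ∨ c))): β-rule — branch into a  //  (c ∧ (a ∨ c)).
              branch 1.1.1.1 (add a):
                (c ↔ d): β-rule — branch into c, d  //  ¬c, ¬d.
                  branch 1.1.1.1.1 (add c, d):
                    ¬(d ↔ ¬d): β-rule — branch into d, ¬¬d  //  ¬d, ¬d.
                      branch 1.1.1.1.1.1 (add d, ¬¬d):
                        ○ open, literals {a=true, c=true, d=true}.
                      branch 1.1.1.1.1.2 (add ¬d, ¬d):
                        × closes — contains both d and ¬d.
                  branch 1.1.1.1.2 (add ¬c, ¬d):
                    × closes — contains both c and ¬c.
              branch 1.1.1.2 (add (c ∧ (a ∨ c))):
                (c ∧ (a ∨ c)): α-rule — add c, (a ∨ c).
                (c ↔ d): β-rule — branch into c, d  //  ¬c, ¬d.
                  branch 1.1.1.2.1 (add c, d):
                    ¬(d ↔ ¬d): β-rule — branch into d, ¬¬d  //  ¬d, ¬d.
                      branch 1.1.1.2.1.1 (add d, ¬¬d):
                        (a ∨ c): β-rule — branch into a  //  c.
                          branch 1.1.1.2.1.1.1 (add a):
                            ○ open, literals {a=true, c=true, d=true}.
                          branch 1.1.1.2.1.1.2 (add c):
                            ○ open, literals {c=true, d=true}.
                      branch 1.1.1.2.1.2 (add ¬d, ¬d):
                        × closes — contains both d and ¬d.
                  branch 1.1.1.2.2 (add ¬c, ¬d):
                    × closes — contains both c and ¬c.
          branch 1.1.2 (add ¬c):
            × closes — contains both c and ¬c.
      branch 1.2 (add ¬(a ∨ (c ∧ (a ∨ c))), ¬(c ↔ d)):
        ¬(a ∨ (c ∧ (a ∨ c))): α-rule — add ¬a, ¬(c ∧ (a ∨ c)).
        ¬((d ↔ ¬d) ∧ c): β-rule — branch into ¬(d ↔ ¬d)  //  ¬c.
          branch 1.2.1 (add ¬(d ↔ ¬d)):
            ¬(c ↔ d): β-rule — branch into c, ¬d  //  ¬c, d.
              branch 1.2.1.1 (add c, ¬d):
                ¬(c ∧ (a ∨ c)): β-rule — branch into ¬c  //  ¬(a ∨ c).
                  branch 1.2.1.1.1 (add ¬c):
                    × closes — contains both c and ¬c.
                  branch 1.2.1.1.2 (add ¬(a ∨ c)):
                    ¬(a ∨ c): α-rule — add ¬a, ¬c.
                    × closes — contains both c and ¬c.
              branch 1.2.1.2 (add ¬c, d):
                × closes — contains both c and ¬c.
          branch 1.2.2 (add ¬c):
            × closes — contains both c and ¬c.
  branch 2 (add ¬¬((d ↔ ¬d) ∧ c), ¬c):
    ¬¬((d ↔ ¬d) ∧ c): α-rule — add (d ↔ ¬d), c.
    × closes — contains both c and ¬c.
10 branches closed, 3 open.
Each open branch fixes some atoms; the unmentioned ones are free. Counting distinct full assignments: branch {a=true, c=true, d=true} (b) contributes 2 new; branch {a=true, c=true, d=true} (b) contributes 0 new; branch {c=true, d=true} (a, b) contributes 2 new. Total: 4.

4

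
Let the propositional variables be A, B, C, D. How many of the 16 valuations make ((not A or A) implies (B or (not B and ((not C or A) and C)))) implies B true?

Initial set: {(((not A or A) implies (B or (not B and ((not C or A) and C)))) implies B)}.
(((not A or A) implies (B or (not B and ((not C or A) and C)))) implies B): β-rule — branch into not ((not A or A) implies (B or (not B and ((not C or A) and C))))  //  B.
  branch 1 (add not ((not A or A) implies (B or (not B and ((not C or A) and C))))):
    not ((not A or A) implies (B or (not B and ((not C or A) and C)))): α-rule — add (not A or A), not (B or (not B and ((not C or A) and C))).
    not (B or (not B and ((not C or A) and C))): α-rule — add not B, not (not B and ((not C or A) and C)).
    (not A or A): β-rule — branch into not A  //  A.
      branch 1.1 (add not A):
        not (not B and ((not C or A) and C)): β-rule — branch into not not B  //  not ((not C or A) and C).
          branch 1.1.1 (add not not B):
            × closes — contains both B and not B.
          branch 1.1.2 (add not ((not C or A) and C)):
            not ((not C or A) and C): β-rule — branch into not (not C or A)  //  not C.
              branch 1.1.2.1 (add not (not C or A)):
                not (not C or A): α-rule — add not not C, not A.
                ○ open, literals {A=0, B=0, C=1}.
              branch 1.1.2.2 (add not C):
                ○ open, literals {A=0, B=0, C=0}.
      branch 1.2 (add A):
        not (not B and ((not C or A) and C)): β-rule — branch into not not B  //  not ((not C or A) and C).
          branch 1.2.1 (add not not B):
            × closes — contains both B and not B.
          branch 1.2.2 (add not ((not C or A) and C)):
            not ((not C or A) and C): β-rule — branch into not (not C or A)  //  not C.
              branch 1.2.2.1 (add not (not C or A)):
                not (not C or A): α-rule — add not not C, not A.
                × closes — contains both A and not A.
              branch 1.2.2.2 (add not C):
                ○ open, literals {A=1, B=0, C=0}.
  branch 2 (add B):
    ○ open, literals {B=1}.
3 branches closed, 4 open.
Each open branch fixes some atoms; the unmentioned ones are free. Counting distinct full assignments: branch {A=0, B=0, C=1} (D) contributes 2 new; branch {A=0, B=0, C=0} (D) contributes 2 new; branch {A=1, B=0, C=0} (D) contributes 2 new; branch {B=1} (A, C, D) contributes 8 new. Total: 14.

14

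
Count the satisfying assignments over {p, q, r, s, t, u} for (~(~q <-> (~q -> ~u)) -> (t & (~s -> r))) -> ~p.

47

Initial set: {T ((~(~q <-> (~q -> ~u)) -> (t & (~s -> r))) -> ~p)}.
T ((~(~q <-> (~q -> ~u)) -> (t & (~s -> r))) -> ~p): β-rule — branch into F (~(~q <-> (~q -> ~u)) -> (t & (~s -> r)))  //  T ~p.
  branch 1 (add F (~(~q <-> (~q -> ~u)) -> (t & (~s -> r)))):
    F (~(~q <-> (~q -> ~u)) -> (t & (~s -> r))): α-rule — add T ~(~q <-> (~q -> ~u)), F (t & (~s -> r)).
    T ~(~q <-> (~q -> ~u)): β-rule — branch into T ~q, F (~q -> ~u)  //  F ~q, T (~q -> ~u).
      branch 1.1 (add T ~q, F (~q -> ~u)):
        F (~q -> ~u): α-rule — add T ~q, F ~u.
        F (t & (~s -> r)): β-rule — branch into F t  //  F (~s -> r).
          branch 1.1.1 (add F t):
            ○ open, literals {q=0, t=0, u=1}.
          branch 1.1.2 (add F (~s -> r)):
            F (~s -> r): α-rule — add T ~s, F r.
            ○ open, literals {q=0, r=0, s=0, u=1}.
      branch 1.2 (add F ~q, T (~q -> ~u)):
        F (t & (~s -> r)): β-rule — branch into F t  //  F (~s -> r).
          branch 1.2.1 (add F t):
            T (~q -> ~u): β-rule — branch into F ~q  //  T ~u.
              branch 1.2.1.1 (add F ~q):
                ○ open, literals {q=1, t=0}.
              branch 1.2.1.2 (add T ~u):
                ○ open, literals {q=1, t=0, u=0}.
          branch 1.2.2 (add F (~s -> r)):
            F (~s -> r): α-rule — add T ~s, F r.
            T (~q -> ~u): β-rule — branch into F ~q  //  T ~u.
              branch 1.2.2.1 (add F ~q):
                ○ open, literals {q=1, r=0, s=0}.
              branch 1.2.2.2 (add T ~u):
                ○ open, literals {q=1, r=0, s=0, u=0}.
  branch 2 (add T ~p):
    ○ open, literals {p=0}.
0 branches closed, 7 open.
Each open branch fixes some atoms; the unmentioned ones are free. Counting distinct full assignments: branch {q=0, t=0, u=1} (p, r, s) contributes 8 new; branch {q=0, r=0, s=0, u=1} (p, t) contributes 2 new; branch {q=1, t=0} (p, r, s, u) contributes 16 new; branch {q=1, t=0, u=0} (p, r, s) contributes 0 new; branch {q=1, r=0, s=0} (p, t, u) contributes 4 new; branch {q=1, r=0, s=0, u=0} (p, t) contributes 0 new; branch {p=0} (q, r, s, t, u) contributes 17 new. Total: 47.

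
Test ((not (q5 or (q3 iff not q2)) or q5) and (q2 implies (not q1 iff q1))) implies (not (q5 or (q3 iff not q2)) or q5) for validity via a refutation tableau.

Assume the negation and expand:
Initial set: {not (((not (q5 or (q3 iff not q2)) or q5) and (q2 implies (not q1 iff q1))) implies (not (q5 or (q3 iff not q2)) or q5))}.
not (((not (q5 or (q3 iff not q2)) or q5) and (q2 implies (not q1 iff q1))) implies (not (q5 or (q3 iff not q2)) or q5)): α-rule — add ((not (q5 or (q3 iff not q2)) or q5) and (q2 implies (not q1 iff q1))), not (not (q5 or (q3 iff not q2)) or q5).
((not (q5 or (q3 iff not q2)) or q5) and (q2 implies (not q1 iff q1))): α-rule — add (not (q5 or (q3 iff not q2)) or q5), (q2 implies (not q1 iff q1)).
not (not (q5 or (q3 iff not q2)) or q5): α-rule — add not not (q5 or (q3 iff not q2)), not q5.
(not (q5 or (q3 iff not q2)) or q5): β-rule — branch into not (q5 or (q3 iff not q2))  //  q5.
  branch 1 (add not (q5 or (q3 iff not q2))):
    not (q5 or (q3 iff not q2)): α-rule — add not q5, not (q3 iff not q2).
    (q2 implies (not q1 iff q1)): β-rule — branch into not q2  //  (not q1 iff q1).
      branch 1.1 (add not q2):
        not not (q5 or (q3 iff not q2)): β-rule — branch into q5  //  (q3 iff not q2).
          branch 1.1.1 (add q5):
            × closes — contains both q5 and not q5.
          branch 1.1.2 (add (q3 iff not q2)):
            not (q3 iff not q2): β-rule — branch into q3, not not q2  //  not q3, not q2.
              branch 1.1.2.1 (add q3, not not q2):
                × closes — contains both q2 and not q2.
              branch 1.1.2.2 (add not q3, not q2):
                (q3 iff not q2): β-rule — branch into q3, not q2  //  not q3, not not q2.
                  branch 1.1.2.2.1 (add q3, not q2):
                    × closes — contains both q3 and not q3.
                  branch 1.1.2.2.2 (add not q3, not not q2):
                    × closes — contains both q2 and not q2.
      branch 1.2 (add (not q1 iff q1)):
        not not (q5 or (q3 iff not q2)): β-rule — branch into q5  //  (q3 iff not q2).
          branch 1.2.1 (add q5):
            × closes — contains both q5 and not q5.
          branch 1.2.2 (add (q3 iff not q2)):
            not (q3 iff not q2): β-rule — branch into q3, not not q2  //  not q3, not q2.
              branch 1.2.2.1 (add q3, not not q2):
                (not q1 iff q1): β-rule — branch into not q1, q1  //  not not q1, not q1.
                  branch 1.2.2.1.1 (add not q1, q1):
                    × closes — contains both q1 and not q1.
                  branch 1.2.2.1.2 (add not not q1, not q1):
                    × closes — contains both q1 and not q1.
              branch 1.2.2.2 (add not q3, not q2):
                (not q1 iff q1): β-rule — branch into not q1, q1  //  not not q1, not q1.
                  branch 1.2.2.2.1 (add not q1, q1):
                    × closes — contains both q1 and not q1.
                  branch 1.2.2.2.2 (add not not q1, not q1):
                    × closes — contains both q1 and not q1.
  branch 2 (add q5):
    × closes — contains both q5 and not q5.
All 10 branches close.
Every branch closed, so the negation is unsatisfiable and the formula is valid.

Valid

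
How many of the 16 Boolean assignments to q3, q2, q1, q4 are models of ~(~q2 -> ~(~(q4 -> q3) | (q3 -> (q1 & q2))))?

4

Initial set: {~(~q2 -> ~(~(q4 -> q3) | (q3 -> (q1 & q2))))}.
~(~q2 -> ~(~(q4 -> q3) | (q3 -> (q1 & q2)))): α-rule — add ~q2, ~~(~(q4 -> q3) | (q3 -> (q1 & q2))).
~~(~(q4 -> q3) | (q3 -> (q1 & q2))): β-rule — branch into ~(q4 -> q3)  //  (q3 -> (q1 & q2)).
  branch 1 (add ~(q4 -> q3)):
    ~(q4 -> q3): α-rule — add q4, ~q3.
    ○ open, literals {q2=0, q3=0, q4=1}.
  branch 2 (add (q3 -> (q1 & q2))):
    (q3 -> (q1 & q2)): β-rule — branch into ~q3  //  (q1 & q2).
      branch 2.1 (add ~q3):
        ○ open, literals {q2=0, q3=0}.
      branch 2.2 (add (q1 & q2)):
        (q1 & q2): α-rule — add q1, q2.
        × closes — contains both q2 and ~q2.
1 branch closed, 2 open.
Each open branch fixes some atoms; the unmentioned ones are free. Counting distinct full assignments: branch {q2=0, q3=0, q4=1} (q1) contributes 2 new; branch {q2=0, q3=0} (q1, q4) contributes 2 new. Total: 4.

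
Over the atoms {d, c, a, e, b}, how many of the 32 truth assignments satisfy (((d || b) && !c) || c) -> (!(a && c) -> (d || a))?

Initial set: {T ((((d || b) && !c) || c) -> (!(a && c) -> (d || a)))}.
T ((((d || b) && !c) || c) -> (!(a && c) -> (d || a))): β-rule — branch into F (((d || b) && !c) || c)  //  T (!(a && c) -> (d || a)).
  branch 1 (add F (((d || b) && !c) || c)):
    F (((d || b) && !c) || c): α-rule — add F ((d || b) && !c), F c.
    F ((d || b) && !c): β-rule — branch into F (d || b)  //  F !c.
      branch 1.1 (add F (d || b)):
        F (d || b): α-rule — add F d, F b.
        ○ open, literals {b=false, c=false, d=false}.
      branch 1.2 (add F !c):
        × closes — contains both c and !c.
  branch 2 (add T (!(a && c) -> (d || a))):
    T (!(a && c) -> (d || a)): β-rule — branch into F !(a && c)  //  T (d || a).
      branch 2.1 (add F !(a && c)):
        F !(a && c): α-rule — add T a, T c.
        ○ open, literals {a=true, c=true}.
      branch 2.2 (add T (d || a)):
        T (d || a): β-rule — branch into T d  //  T a.
          branch 2.2.1 (add T d):
            ○ open, literals {d=true}.
          branch 2.2.2 (add T a):
            ○ open, literals {a=true}.
1 branch closed, 4 open.
Each open branch fixes some atoms; the unmentioned ones are free. Counting distinct full assignments: branch {b=false, c=false, d=false} (a, e) contributes 4 new; branch {a=true, c=true} (d, e, b) contributes 8 new; branch {d=true} (c, a, e, b) contributes 12 new; branch {a=true} (d, c, e, b) contributes 2 new. Total: 26.

26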